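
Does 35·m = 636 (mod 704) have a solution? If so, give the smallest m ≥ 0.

gcd(35, 704) = 1, so a unique solution mod 704 exists.
35⁻¹ ≡ 523 (mod 704).
m ≡ 523·636 ≡ 340 (mod 704).

340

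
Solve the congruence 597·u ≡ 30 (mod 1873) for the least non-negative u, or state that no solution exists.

gcd(597, 1873) = 1, so a unique solution mod 1873 exists.
597⁻¹ ≡ 571 (mod 1873).
u ≡ 571·30 ≡ 273 (mod 1873).

273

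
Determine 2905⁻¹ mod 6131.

6131 = 2×2905 + 321
2905 = 9×321 + 16
321 = 20×16 + 1
16 = 16×1 + 0
gcd(2905, 6131) = 1, so the inverse exists.
Back-substitute for 1:
1 = 1×321 − 20×16
  = −20×2905 + 181×321
  = 181×6131 − 382×2905
So 2905⁻¹ ≡ −382 ≡ 5749 (mod 6131).

5749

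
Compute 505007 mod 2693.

1416

505007 = 187×2693 + 1416, so 505007 ≡ 1416 (mod 2693).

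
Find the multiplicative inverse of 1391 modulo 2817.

2817 = 2×1391 + 35
1391 = 39×35 + 26
35 = 1×26 + 9
26 = 2×9 + 8
9 = 1×8 + 1
8 = 8×1 + 0
gcd(1391, 2817) = 1, so the inverse exists.
Bézout: 1 = 159×2817 − 322×1391.
So 1391⁻¹ ≡ −322 ≡ 2495 (mod 2817).

2495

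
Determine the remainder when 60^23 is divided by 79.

Using repeated squaring:
23 in binary is 10111, i.e. 23 = 16 + 4 + 2 + 1.
60^1 ≡ 60 (mod 79)
60^2 ≡ 60^2 = 3600 ≡ 45 (mod 79)
60^4 ≡ 45^2 = 2025 ≡ 50 (mod 79)
60^8 ≡ 50^2 = 2500 ≡ 51 (mod 79)
60^16 ≡ 51^2 = 2601 ≡ 73 (mod 79)
60^23 = 60^16 · 60^4 · 60^2 · 60^1 ≡ 73 · 50 · 45 · 60 (mod 79).
Accumulate the product:
73 · 50 = 3650 ≡ 16
16 · 45 = 720 ≡ 9
9 · 60 = 540 ≡ 66

66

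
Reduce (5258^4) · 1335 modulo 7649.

5276

(5258)^4 ≡ 4622 (mod 7649)
4622 · 1335 = 6170370 ≡ 5276 (mod 7649)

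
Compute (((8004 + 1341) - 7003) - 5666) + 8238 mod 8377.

4914

8004 + 1341 = 9345 ≡ 968 (mod 8377)
968 - 7003 = -6035 ≡ 2342 (mod 8377)
2342 - 5666 = -3324 ≡ 5053 (mod 8377)
5053 + 8238 = 13291 ≡ 4914 (mod 8377)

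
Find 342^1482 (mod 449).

Compute successive squares:
1482 in binary is 10111001010, i.e. 1482 = 1024 + 256 + 128 + 64 + 8 + 2.
342^1 ≡ 342 (mod 449)
342^2 ≡ 342^2 = 116964 ≡ 224 (mod 449)
342^4 ≡ 224^2 = 50176 ≡ 337 (mod 449)
342^8 ≡ 337^2 = 113569 ≡ 421 (mod 449)
342^16 ≡ 421^2 = 177241 ≡ 335 (mod 449)
342^32 ≡ 335^2 = 112225 ≡ 424 (mod 449)
342^64 ≡ 424^2 = 179776 ≡ 176 (mod 449)
342^128 ≡ 176^2 = 30976 ≡ 444 (mod 449)
342^256 ≡ 444^2 = 197136 ≡ 25 (mod 449)
342^512 ≡ 25^2 = 625 ≡ 176 (mod 449)
342^1024 ≡ 176^2 = 30976 ≡ 444 (mod 449)
342^1482 = 342^1024 · 342^256 · 342^128 · 342^64 · 342^8 · 342^2 ≡ 444 · 25 · 444 · 176 · 421 · 224 (mod 449).
Accumulate the product:
444 · 25 = 11100 ≡ 324
324 · 444 = 143856 ≡ 176
176 · 176 = 30976 ≡ 444
444 · 421 = 186924 ≡ 140
140 · 224 = 31360 ≡ 379

379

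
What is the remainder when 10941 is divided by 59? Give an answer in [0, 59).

10941 = 185·59 + 26, so 10941 ≡ 26 (mod 59).

26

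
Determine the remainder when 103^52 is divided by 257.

169

Compute successive squares:
52 in binary is 110100, i.e. 52 = 32 + 16 + 4.
103^1 ≡ 103 (mod 257)
103^2 ≡ 103^2 = 10609 ≡ 72 (mod 257)
103^4 ≡ 72^2 = 5184 ≡ 44 (mod 257)
103^8 ≡ 44^2 = 1936 ≡ 137 (mod 257)
103^16 ≡ 137^2 = 18769 ≡ 8 (mod 257)
103^32 ≡ 8^2 = 64 (mod 257)
103^52 = 103^32 * 103^16 * 103^4 ≡ 64 * 8 * 44 (mod 257).
Accumulate the product:
64 * 8 = 512 ≡ 255
255 * 44 = 11220 ≡ 169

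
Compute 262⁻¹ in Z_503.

503 = 1*262 + 241
262 = 1*241 + 21
241 = 11*21 + 10
21 = 2*10 + 1
10 = 10*1 + 0
gcd(262, 503) = 1, so the inverse exists.
Back-substitute for 1:
1 = 1*21 − 2*10
  = −2*241 + 23*21
  = 23*262 − 25*241
  = −25*503 + 48*262
So 262⁻¹ ≡ 48 (mod 503).

48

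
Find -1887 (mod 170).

153

-1887 = -12*170 + 153, so -1887 ≡ 153 (mod 170).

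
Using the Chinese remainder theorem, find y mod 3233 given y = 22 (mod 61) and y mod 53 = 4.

693

61⁻¹ mod 53: 61·20 ≡ 1 (mod 53), so 61⁻¹ ≡ 20.
y = 22 + 61·((4 − 22)·20 mod 53) = 22 + 61·11 = 693.
Check: 693 mod 61 = 22, 693 mod 53 = 4. ✓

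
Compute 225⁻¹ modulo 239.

239 = 1*225 + 14
225 = 16*14 + 1
14 = 14*1 + 0
gcd(225, 239) = 1, so the inverse exists.
Back-substitute for 1:
1 = 1*225 − 16*14
  = −16*239 + 17*225
So 225⁻¹ ≡ 17 (mod 239).

17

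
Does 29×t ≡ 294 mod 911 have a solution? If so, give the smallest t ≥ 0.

gcd(29, 911) = 1, so a unique solution mod 911 exists.
29⁻¹ ≡ 377 (mod 911).
t ≡ 377×294 ≡ 607 (mod 911).

607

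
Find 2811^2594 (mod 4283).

Using repeated squaring:
2811^1 ≡ 2811 (mod 4283)
2811^2 ≡ 2811^2 = 7901721 ≡ 3869 (mod 4283)
2811^4 ≡ 3869^2 = 14969161 ≡ 76 (mod 4283)
2811^8 ≡ 76^2 = 5776 ≡ 1493 (mod 4283)
2811^16 ≡ 1493^2 = 2229049 ≡ 1889 (mod 4283)
2811^32 ≡ 1889^2 = 3568321 ≡ 582 (mod 4283)
2811^64 ≡ 582^2 = 338724 ≡ 367 (mod 4283)
2811^128 ≡ 367^2 = 134689 ≡ 1916 (mod 4283)
2811^256 ≡ 1916^2 = 3671056 ≡ 525 (mod 4283)
2811^512 ≡ 525^2 = 275625 ≡ 1513 (mod 4283)
2811^1024 ≡ 1513^2 = 2289169 ≡ 2047 (mod 4283)
2811^2048 ≡ 2047^2 = 4190209 ≡ 1435 (mod 4283)
2811^2594 = 2811^2048 * 2811^512 * 2811^32 * 2811^2 ≡ 1435 * 1513 * 582 * 3869 (mod 4283).
Accumulate the product:
1435 * 1513 = 2171155 ≡ 3957
3957 * 582 = 2302974 ≡ 3003
3003 * 3869 = 11618607 ≡ 3111

3111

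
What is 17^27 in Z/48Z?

By square-and-multiply:
27 in binary is 11011, i.e. 27 = 16 + 8 + 2 + 1.
17^1 ≡ 17 (mod 48)
17^2 ≡ 17^2 = 289 ≡ 1 (mod 48)
17^4 ≡ 1^2 = 1 (mod 48)
17^8 ≡ 1^2 = 1 (mod 48)
17^16 ≡ 1^2 = 1 (mod 48)
17^27 = 17^16 × 17^8 × 17^2 × 17^1 ≡ 1 × 1 × 1 × 17 (mod 48).
Accumulate the product:
1 × 1 = 1
1 × 1 = 1
1 × 17 = 17

17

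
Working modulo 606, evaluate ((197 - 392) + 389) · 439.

197 - 392 = -195 ≡ 411 (mod 606)
411 + 389 = 800 ≡ 194 (mod 606)
194 · 439 = 85166 ≡ 326 (mod 606)

326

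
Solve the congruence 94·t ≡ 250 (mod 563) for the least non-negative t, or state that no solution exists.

gcd(94, 563) = 1, so a unique solution mod 563 exists.
94⁻¹ ≡ 6 (mod 563).
t ≡ 6·250 ≡ 374 (mod 563).

374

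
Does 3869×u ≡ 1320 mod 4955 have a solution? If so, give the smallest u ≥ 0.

gcd(3869, 4955) = 1, so a unique solution mod 4955 exists.
3869⁻¹ ≡ 2514 (mod 4955).
u ≡ 2514×1320 ≡ 3585 (mod 4955).

3585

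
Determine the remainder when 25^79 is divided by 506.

By square-and-multiply:
25^1 ≡ 25 (mod 506)
25^2 ≡ 25^2 = 625 ≡ 119 (mod 506)
25^4 ≡ 119^2 = 14161 ≡ 499 (mod 506)
25^8 ≡ 499^2 = 249001 ≡ 49 (mod 506)
25^16 ≡ 49^2 = 2401 ≡ 377 (mod 506)
25^32 ≡ 377^2 = 142129 ≡ 449 (mod 506)
25^64 ≡ 449^2 = 201601 ≡ 213 (mod 506)
25^79 = 25^64 × 25^8 × 25^4 × 25^2 × 25^1 ≡ 213 × 49 × 499 × 119 × 25 (mod 506).
Accumulate the product:
213 × 49 = 10437 ≡ 317
317 × 499 = 158183 ≡ 311
311 × 119 = 37009 ≡ 71
71 × 25 = 1775 ≡ 257

257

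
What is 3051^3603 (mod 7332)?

By square-and-multiply:
3603 in binary is 111000010011, i.e. 3603 = 2048 + 1024 + 512 + 16 + 2 + 1.
3051^1 ≡ 3051 (mod 7332)
3051^2 ≡ 3051^2 = 9308601 ≡ 4293 (mod 7332)
3051^4 ≡ 4293^2 = 18429849 ≡ 4533 (mod 7332)
3051^8 ≡ 4533^2 = 20548089 ≡ 3825 (mod 7332)
3051^16 ≡ 3825^2 = 14630625 ≡ 3285 (mod 7332)
3051^32 ≡ 3285^2 = 10791225 ≡ 5853 (mod 7332)
3051^64 ≡ 5853^2 = 34257609 ≡ 2505 (mod 7332)
3051^128 ≡ 2505^2 = 6275025 ≡ 6165 (mod 7332)
3051^256 ≡ 6165^2 = 38007225 ≡ 5469 (mod 7332)
3051^512 ≡ 5469^2 = 29909961 ≡ 2733 (mod 7332)
3051^1024 ≡ 2733^2 = 7469289 ≡ 5313 (mod 7332)
3051^2048 ≡ 5313^2 = 28227969 ≡ 7101 (mod 7332)
3051^3603 = 3051^2048 × 3051^1024 × 3051^512 × 3051^16 × 3051^2 × 3051^1 ≡ 7101 × 5313 × 2733 × 3285 × 4293 × 3051 (mod 7332).
Accumulate the product:
7101 × 5313 = 37727613 ≡ 4473
4473 × 2733 = 12224709 ≡ 2265
2265 × 3285 = 7440525 ≡ 5877
5877 × 4293 = 25229961 ≡ 549
549 × 3051 = 1674999 ≡ 3303

3303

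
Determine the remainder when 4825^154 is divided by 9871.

154 in binary is 10011010, i.e. 154 = 128 + 16 + 8 + 2.
4825^1 ≡ 4825 (mod 9871)
4825^2 ≡ 4825^2 = 23280625 ≡ 4807 (mod 9871)
4825^4 ≡ 4807^2 = 23107249 ≡ 9109 (mod 9871)
4825^8 ≡ 9109^2 = 82973881 ≡ 8126 (mod 9871)
4825^16 ≡ 8126^2 = 66031876 ≡ 4757 (mod 9871)
4825^32 ≡ 4757^2 = 22629049 ≡ 4717 (mod 9871)
4825^64 ≡ 4717^2 = 22250089 ≡ 855 (mod 9871)
4825^128 ≡ 855^2 = 731025 ≡ 571 (mod 9871)
4825^154 = 4825^128 · 4825^16 · 4825^8 · 4825^2 ≡ 571 · 4757 · 8126 · 4807 (mod 9871).
Accumulate the product:
571 · 4757 = 2716247 ≡ 1722
1722 · 8126 = 13992972 ≡ 5765
5765 · 4807 = 27712355 ≡ 4458

4458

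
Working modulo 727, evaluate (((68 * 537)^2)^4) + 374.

68 * 537 = 36516 ≡ 166 (mod 727)
(166)^2 ≡ 657 (mod 727)
(657)^4 ≡ 98 (mod 727)
98 + 374 = 472

472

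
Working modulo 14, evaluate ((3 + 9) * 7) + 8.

3 + 9 = 12
12 * 7 = 84 ≡ 0 (mod 14)
0 + 8 = 8

8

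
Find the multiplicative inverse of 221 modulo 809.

205

Apply the Euclidean algorithm and back-substitute:
809 = 3×221 + 146
221 = 1×146 + 75
146 = 1×75 + 71
75 = 1×71 + 4
71 = 17×4 + 3
4 = 1×3 + 1
3 = 3×1 + 0
gcd(221, 809) = 1, so the inverse exists.
Back-substitute for 1:
1 = 1×4 − 1×3
  = −1×71 + 18×4
  = 18×75 − 19×71
  = −19×146 + 37×75
  = 37×221 − 56×146
  = −56×809 + 205×221
So 221⁻¹ ≡ 205 (mod 809).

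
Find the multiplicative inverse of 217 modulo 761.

505

761 = 3×217 + 110
217 = 1×110 + 107
110 = 1×107 + 3
107 = 35×3 + 2
3 = 1×2 + 1
2 = 2×1 + 0
gcd(217, 761) = 1, so the inverse exists.
Back-substitute for 1:
1 = 1×3 − 1×2
  = −1×107 + 36×3
  = 36×110 − 37×107
  = −37×217 + 73×110
  = 73×761 − 256×217
So 217⁻¹ ≡ −256 ≡ 505 (mod 761).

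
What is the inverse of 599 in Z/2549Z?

By the extended Euclidean algorithm:
2549 = 4·599 + 153
599 = 3·153 + 140
153 = 1·140 + 13
140 = 10·13 + 10
13 = 1·10 + 3
10 = 3·3 + 1
3 = 3·1 + 0
gcd(599, 2549) = 1, so the inverse exists.
Bézout: 1 = −184·2549 + 783·599.
So 599⁻¹ ≡ 783 (mod 2549).

783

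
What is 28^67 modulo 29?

Compute successive squares:
67 in binary is 1000011, i.e. 67 = 64 + 2 + 1.
28^1 ≡ 28 (mod 29)
28^2 ≡ 28^2 = 784 ≡ 1 (mod 29)
28^4 ≡ 1^2 = 1 (mod 29)
28^8 ≡ 1^2 = 1 (mod 29)
28^16 ≡ 1^2 = 1 (mod 29)
28^32 ≡ 1^2 = 1 (mod 29)
28^64 ≡ 1^2 = 1 (mod 29)
28^67 = 28^64 · 28^2 · 28^1 ≡ 1 · 1 · 28 (mod 29).
Accumulate the product:
1 · 1 = 1
1 · 28 = 28

28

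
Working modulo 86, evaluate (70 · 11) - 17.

65

70 · 11 = 770 ≡ 82 (mod 86)
82 - 17 = 65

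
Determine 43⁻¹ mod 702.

702 = 16*43 + 14
43 = 3*14 + 1
14 = 14*1 + 0
gcd(43, 702) = 1, so the inverse exists.
Bézout: 1 = −3*702 + 49*43.
So 43⁻¹ ≡ 49 (mod 702).

49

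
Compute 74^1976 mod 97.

Using repeated squaring:
1976 in binary is 11110111000, i.e. 1976 = 1024 + 512 + 256 + 128 + 32 + 16 + 8.
74^1 ≡ 74 (mod 97)
74^2 ≡ 74^2 = 5476 ≡ 44 (mod 97)
74^4 ≡ 44^2 = 1936 ≡ 93 (mod 97)
74^8 ≡ 93^2 = 8649 ≡ 16 (mod 97)
74^16 ≡ 16^2 = 256 ≡ 62 (mod 97)
74^32 ≡ 62^2 = 3844 ≡ 61 (mod 97)
74^64 ≡ 61^2 = 3721 ≡ 35 (mod 97)
74^128 ≡ 35^2 = 1225 ≡ 61 (mod 97)
74^256 ≡ 61^2 = 3721 ≡ 35 (mod 97)
74^512 ≡ 35^2 = 1225 ≡ 61 (mod 97)
74^1024 ≡ 61^2 = 3721 ≡ 35 (mod 97)
74^1976 = 74^1024 × 74^512 × 74^256 × 74^128 × 74^32 × 74^16 × 74^8 ≡ 35 × 61 × 35 × 61 × 61 × 62 × 16 (mod 97).
Accumulate the product:
35 × 61 = 2135 ≡ 1
1 × 35 = 35
35 × 61 = 2135 ≡ 1
1 × 61 = 61
61 × 62 = 3782 ≡ 96
96 × 16 = 1536 ≡ 81

81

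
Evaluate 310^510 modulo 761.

463

By square-and-multiply:
510 in binary is 111111110, i.e. 510 = 256 + 128 + 64 + 32 + 16 + 8 + 4 + 2.
310^1 ≡ 310 (mod 761)
310^2 ≡ 310^2 = 96100 ≡ 214 (mod 761)
310^4 ≡ 214^2 = 45796 ≡ 136 (mod 761)
310^8 ≡ 136^2 = 18496 ≡ 232 (mod 761)
310^16 ≡ 232^2 = 53824 ≡ 554 (mod 761)
310^32 ≡ 554^2 = 306916 ≡ 233 (mod 761)
310^64 ≡ 233^2 = 54289 ≡ 258 (mod 761)
310^128 ≡ 258^2 = 66564 ≡ 357 (mod 761)
310^256 ≡ 357^2 = 127449 ≡ 362 (mod 761)
310^510 = 310^256 · 310^128 · 310^64 · 310^32 · 310^16 · 310^8 · 310^4 · 310^2 ≡ 362 · 357 · 258 · 233 · 554 · 232 · 136 · 214 (mod 761).
Accumulate the product:
362 · 357 = 129234 ≡ 625
625 · 258 = 161250 ≡ 679
679 · 233 = 158207 ≡ 680
680 · 554 = 376720 ≡ 25
25 · 232 = 5800 ≡ 473
473 · 136 = 64328 ≡ 404
404 · 214 = 86456 ≡ 463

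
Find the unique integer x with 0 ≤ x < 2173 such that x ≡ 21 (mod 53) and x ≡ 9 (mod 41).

53⁻¹ mod 41: 53×24 ≡ 1 (mod 41), so 53⁻¹ ≡ 24.
x = 21 + 53×((9 − 21)×24 mod 41) = 21 + 53×40 = 2141.
Check: 2141 mod 53 = 21, 2141 mod 41 = 9. ✓

2141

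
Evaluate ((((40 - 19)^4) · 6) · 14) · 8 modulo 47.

40 - 19 = 21
(21)^4 ≡ 42 (mod 47)
42 · 6 = 252 ≡ 17 (mod 47)
17 · 14 = 238 ≡ 3 (mod 47)
3 · 8 = 24

24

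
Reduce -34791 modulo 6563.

4587

-34791 = -6·6563 + 4587, so -34791 ≡ 4587 (mod 6563).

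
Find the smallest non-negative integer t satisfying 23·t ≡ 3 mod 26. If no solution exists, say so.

25

gcd(23, 26) = 1, so a unique solution mod 26 exists.
23⁻¹ ≡ 17 (mod 26).
t ≡ 17·3 ≡ 25 (mod 26).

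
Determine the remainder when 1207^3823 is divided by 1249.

3823 in binary is 111011101111, i.e. 3823 = 2048 + 1024 + 512 + 128 + 64 + 32 + 8 + 4 + 2 + 1.
1207^1 ≡ 1207 (mod 1249)
1207^2 ≡ 1207^2 = 1456849 ≡ 515 (mod 1249)
1207^4 ≡ 515^2 = 265225 ≡ 437 (mod 1249)
1207^8 ≡ 437^2 = 190969 ≡ 1121 (mod 1249)
1207^16 ≡ 1121^2 = 1256641 ≡ 147 (mod 1249)
1207^32 ≡ 147^2 = 21609 ≡ 376 (mod 1249)
1207^64 ≡ 376^2 = 141376 ≡ 239 (mod 1249)
1207^128 ≡ 239^2 = 57121 ≡ 916 (mod 1249)
1207^256 ≡ 916^2 = 839056 ≡ 977 (mod 1249)
1207^512 ≡ 977^2 = 954529 ≡ 293 (mod 1249)
1207^1024 ≡ 293^2 = 85849 ≡ 917 (mod 1249)
1207^2048 ≡ 917^2 = 840889 ≡ 312 (mod 1249)
1207^3823 = 1207^2048 · 1207^1024 · 1207^512 · 1207^128 · 1207^64 · 1207^32 · 1207^8 · 1207^4 · 1207^2 · 1207^1 ≡ 312 · 917 · 293 · 916 · 239 · 376 · 1121 · 437 · 515 · 1207 (mod 1249).
Accumulate the product:
312 · 917 = 286104 ≡ 83
83 · 293 = 24319 ≡ 588
588 · 916 = 538608 ≡ 289
289 · 239 = 69071 ≡ 376
376 · 376 = 141376 ≡ 239
239 · 1121 = 267919 ≡ 633
633 · 437 = 276621 ≡ 592
592 · 515 = 304880 ≡ 124
124 · 1207 = 149668 ≡ 1037

1037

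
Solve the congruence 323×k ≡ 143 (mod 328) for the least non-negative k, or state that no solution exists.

gcd(323, 328) = 1, so a unique solution mod 328 exists.
323⁻¹ ≡ 131 (mod 328).
k ≡ 131×143 ≡ 37 (mod 328).

37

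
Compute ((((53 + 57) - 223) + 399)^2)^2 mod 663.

53 + 57 = 110
110 - 223 = -113 ≡ 550 (mod 663)
550 + 399 = 949 ≡ 286 (mod 663)
(286)^2 ≡ 247 (mod 663)
(247)^2 ≡ 13 (mod 663)

13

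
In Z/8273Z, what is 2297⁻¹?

3047

8273 = 3*2297 + 1382
2297 = 1*1382 + 915
1382 = 1*915 + 467
915 = 1*467 + 448
467 = 1*448 + 19
448 = 23*19 + 11
19 = 1*11 + 8
11 = 1*8 + 3
8 = 2*3 + 2
3 = 1*2 + 1
2 = 2*1 + 0
gcd(2297, 8273) = 1, so the inverse exists.
Back-substitute for 1:
1 = 1*3 − 1*2
  = −1*8 + 3*3
  = 3*11 − 4*8
  = −4*19 + 7*11
  = 7*448 − 165*19
  = −165*467 + 172*448
  = 172*915 − 337*467
  = −337*1382 + 509*915
  = 509*2297 − 846*1382
  = −846*8273 + 3047*2297
So 2297⁻¹ ≡ 3047 (mod 8273).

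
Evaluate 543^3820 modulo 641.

16

Compute successive squares:
3820 in binary is 111011101100, i.e. 3820 = 2048 + 1024 + 512 + 128 + 64 + 32 + 8 + 4.
543^1 ≡ 543 (mod 641)
543^2 ≡ 543^2 = 294849 ≡ 630 (mod 641)
543^4 ≡ 630^2 = 396900 ≡ 121 (mod 641)
543^8 ≡ 121^2 = 14641 ≡ 539 (mod 641)
543^16 ≡ 539^2 = 290521 ≡ 148 (mod 641)
543^32 ≡ 148^2 = 21904 ≡ 110 (mod 641)
543^64 ≡ 110^2 = 12100 ≡ 562 (mod 641)
543^128 ≡ 562^2 = 315844 ≡ 472 (mod 641)
543^256 ≡ 472^2 = 222784 ≡ 357 (mod 641)
543^512 ≡ 357^2 = 127449 ≡ 531 (mod 641)
543^1024 ≡ 531^2 = 281961 ≡ 562 (mod 641)
543^2048 ≡ 562^2 = 315844 ≡ 472 (mod 641)
543^3820 = 543^2048 * 543^1024 * 543^512 * 543^128 * 543^64 * 543^32 * 543^8 * 543^4 ≡ 472 * 562 * 531 * 472 * 562 * 110 * 539 * 121 (mod 641).
Accumulate the product:
472 * 562 = 265264 ≡ 531
531 * 531 = 281961 ≡ 562
562 * 472 = 265264 ≡ 531
531 * 562 = 298422 ≡ 357
357 * 110 = 39270 ≡ 169
169 * 539 = 91091 ≡ 69
69 * 121 = 8349 ≡ 16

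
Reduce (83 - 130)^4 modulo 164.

83 - 130 = -47 ≡ 117 (mod 164)
(117)^4 ≡ 25 (mod 164)

25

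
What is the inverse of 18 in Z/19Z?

19 = 1×18 + 1
18 = 18×1 + 0
gcd(18, 19) = 1, so the inverse exists.
Bézout: 1 = 1×19 − 1×18.
So 18⁻¹ ≡ −1 ≡ 18 (mod 19).

18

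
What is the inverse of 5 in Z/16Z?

13

By the extended Euclidean algorithm:
16 = 3·5 + 1
5 = 5·1 + 0
gcd(5, 16) = 1, so the inverse exists.
Back-substitute for 1:
1 = 1·16 − 3·5
So 5⁻¹ ≡ −3 ≡ 13 (mod 16).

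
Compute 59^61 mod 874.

59^1 ≡ 59 (mod 874)
59^2 ≡ 59^2 = 3481 ≡ 859 (mod 874)
59^4 ≡ 859^2 = 737881 ≡ 225 (mod 874)
59^8 ≡ 225^2 = 50625 ≡ 807 (mod 874)
59^16 ≡ 807^2 = 651249 ≡ 119 (mod 874)
59^32 ≡ 119^2 = 14161 ≡ 177 (mod 874)
59^61 = 59^32 · 59^16 · 59^8 · 59^4 · 59^1 ≡ 177 · 119 · 807 · 225 · 59 (mod 874).
Accumulate the product:
177 · 119 = 21063 ≡ 87
87 · 807 = 70209 ≡ 289
289 · 225 = 65025 ≡ 349
349 · 59 = 20591 ≡ 489

489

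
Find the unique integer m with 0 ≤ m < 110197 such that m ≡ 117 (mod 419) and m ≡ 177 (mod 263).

59615

419⁻¹ mod 263: 419·204 ≡ 1 (mod 263), so 419⁻¹ ≡ 204.
m = 117 + 419·((177 − 117)·204 mod 263) = 117 + 419·142 = 59615.
Check: 59615 mod 419 = 117, 59615 mod 263 = 177. ✓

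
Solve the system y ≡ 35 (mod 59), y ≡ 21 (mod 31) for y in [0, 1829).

59⁻¹ mod 31: 59·10 ≡ 1 (mod 31), so 59⁻¹ ≡ 10.
y = 35 + 59·((21 − 35)·10 mod 31) = 35 + 59·15 = 920.
Check: 920 mod 59 = 35, 920 mod 31 = 21. ✓

920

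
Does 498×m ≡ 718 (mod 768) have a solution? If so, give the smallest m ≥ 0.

gcd(498, 768) = 6, and 6 does not divide 718.
So the congruence has no solution.

no solution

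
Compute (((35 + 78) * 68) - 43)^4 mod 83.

44

35 + 78 = 113 ≡ 30 (mod 83)
30 * 68 = 2040 ≡ 48 (mod 83)
48 - 43 = 5
(5)^4 ≡ 44 (mod 83)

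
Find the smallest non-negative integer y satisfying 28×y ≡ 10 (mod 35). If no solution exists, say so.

no solution

gcd(28, 35) = 7, and 7 does not divide 10.
So the congruence has no solution.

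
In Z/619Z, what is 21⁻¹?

59

619 = 29×21 + 10
21 = 2×10 + 1
10 = 10×1 + 0
gcd(21, 619) = 1, so the inverse exists.
Bézout: 1 = −2×619 + 59×21.
So 21⁻¹ ≡ 59 (mod 619).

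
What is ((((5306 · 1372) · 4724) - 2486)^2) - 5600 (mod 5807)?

5593

5306 · 1372 = 7279832 ≡ 3661 (mod 5807)
3661 · 4724 = 17294564 ≡ 1318 (mod 5807)
1318 - 2486 = -1168 ≡ 4639 (mod 5807)
(4639)^2 ≡ 5386 (mod 5807)
5386 - 5600 = -214 ≡ 5593 (mod 5807)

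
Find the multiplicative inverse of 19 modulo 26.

11

Apply the Euclidean algorithm and back-substitute:
26 = 1·19 + 7
19 = 2·7 + 5
7 = 1·5 + 2
5 = 2·2 + 1
2 = 2·1 + 0
gcd(19, 26) = 1, so the inverse exists.
Back-substitute for 1:
1 = 1·5 − 2·2
  = −2·7 + 3·5
  = 3·19 − 8·7
  = −8·26 + 11·19
So 19⁻¹ ≡ 11 (mod 26).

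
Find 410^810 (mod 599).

810 in binary is 1100101010, i.e. 810 = 512 + 256 + 32 + 8 + 2.
410^1 ≡ 410 (mod 599)
410^2 ≡ 410^2 = 168100 ≡ 380 (mod 599)
410^4 ≡ 380^2 = 144400 ≡ 41 (mod 599)
410^8 ≡ 41^2 = 1681 ≡ 483 (mod 599)
410^16 ≡ 483^2 = 233289 ≡ 278 (mod 599)
410^32 ≡ 278^2 = 77284 ≡ 13 (mod 599)
410^64 ≡ 13^2 = 169 (mod 599)
410^128 ≡ 169^2 = 28561 ≡ 408 (mod 599)
410^256 ≡ 408^2 = 166464 ≡ 541 (mod 599)
410^512 ≡ 541^2 = 292681 ≡ 369 (mod 599)
410^810 = 410^512 × 410^256 × 410^32 × 410^8 × 410^2 ≡ 369 × 541 × 13 × 483 × 380 (mod 599).
Accumulate the product:
369 × 541 = 199629 ≡ 162
162 × 13 = 2106 ≡ 309
309 × 483 = 149247 ≡ 96
96 × 380 = 36480 ≡ 540

540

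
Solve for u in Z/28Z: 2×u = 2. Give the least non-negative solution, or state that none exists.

gcd(2, 28) = 2, and 2 | 2, so solutions exist.
Divide through by 2: 1×u mod 14 = 1.
1⁻¹ ≡ 1 (mod 14).
u ≡ 1×1 ≡ 1 (mod 14).
The smallest non-negative solution is u = 1.

1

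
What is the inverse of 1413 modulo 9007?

1294

9007 = 6×1413 + 529
1413 = 2×529 + 355
529 = 1×355 + 174
355 = 2×174 + 7
174 = 24×7 + 6
7 = 1×6 + 1
6 = 6×1 + 0
gcd(1413, 9007) = 1, so the inverse exists.
Bézout: 1 = −203×9007 + 1294×1413.
So 1413⁻¹ ≡ 1294 (mod 9007).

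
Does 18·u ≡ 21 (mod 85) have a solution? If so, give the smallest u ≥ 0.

gcd(18, 85) = 1, so a unique solution mod 85 exists.
18⁻¹ ≡ 52 (mod 85).
u ≡ 52·21 ≡ 72 (mod 85).

72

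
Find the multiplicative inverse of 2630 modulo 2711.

1071

Run the extended Euclidean algorithm:
2711 = 1×2630 + 81
2630 = 32×81 + 38
81 = 2×38 + 5
38 = 7×5 + 3
5 = 1×3 + 2
3 = 1×2 + 1
2 = 2×1 + 0
gcd(2630, 2711) = 1, so the inverse exists.
Bézout: 1 = −1039×2711 + 1071×2630.
So 2630⁻¹ ≡ 1071 (mod 2711).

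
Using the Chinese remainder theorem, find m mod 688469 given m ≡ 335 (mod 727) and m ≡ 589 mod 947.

727⁻¹ mod 947: 727×99 ≡ 1 (mod 947), so 727⁻¹ ≡ 99.
m = 335 + 727×((589 − 335)×99 mod 947) = 335 + 727×524 = 381283.
Check: 381283 mod 727 = 335, 381283 mod 947 = 589. ✓

381283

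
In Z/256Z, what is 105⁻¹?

256 = 2·105 + 46
105 = 2·46 + 13
46 = 3·13 + 7
13 = 1·7 + 6
7 = 1·6 + 1
6 = 6·1 + 0
gcd(105, 256) = 1, so the inverse exists.
Bézout: 1 = 16·256 − 39·105.
So 105⁻¹ ≡ −39 ≡ 217 (mod 256).

217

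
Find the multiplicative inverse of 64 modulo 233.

233 = 3*64 + 41
64 = 1*41 + 23
41 = 1*23 + 18
23 = 1*18 + 5
18 = 3*5 + 3
5 = 1*3 + 2
3 = 1*2 + 1
2 = 2*1 + 0
gcd(64, 233) = 1, so the inverse exists.
Back-substitute for 1:
1 = 1*3 − 1*2
  = −1*5 + 2*3
  = 2*18 − 7*5
  = −7*23 + 9*18
  = 9*41 − 16*23
  = −16*64 + 25*41
  = 25*233 − 91*64
So 64⁻¹ ≡ −91 ≡ 142 (mod 233).

142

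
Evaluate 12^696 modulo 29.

1

696 in binary is 1010111000, i.e. 696 = 512 + 128 + 32 + 16 + 8.
12^1 ≡ 12 (mod 29)
12^2 ≡ 12^2 = 144 ≡ 28 (mod 29)
12^4 ≡ 28^2 = 784 ≡ 1 (mod 29)
12^8 ≡ 1^2 = 1 (mod 29)
12^16 ≡ 1^2 = 1 (mod 29)
12^32 ≡ 1^2 = 1 (mod 29)
12^64 ≡ 1^2 = 1 (mod 29)
12^128 ≡ 1^2 = 1 (mod 29)
12^256 ≡ 1^2 = 1 (mod 29)
12^512 ≡ 1^2 = 1 (mod 29)
12^696 = 12^512 · 12^128 · 12^32 · 12^16 · 12^8 ≡ 1 · 1 · 1 · 1 · 1 (mod 29).
Accumulate the product:
1 · 1 = 1
1 · 1 = 1
1 · 1 = 1
1 · 1 = 1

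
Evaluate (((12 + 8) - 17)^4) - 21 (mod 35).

12 + 8 = 20
20 - 17 = 3
(3)^4 ≡ 11 (mod 35)
11 - 21 = -10 ≡ 25 (mod 35)

25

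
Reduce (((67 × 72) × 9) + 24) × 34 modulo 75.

60

67 × 72 = 4824 ≡ 24 (mod 75)
24 × 9 = 216 ≡ 66 (mod 75)
66 + 24 = 90 ≡ 15 (mod 75)
15 × 34 = 510 ≡ 60 (mod 75)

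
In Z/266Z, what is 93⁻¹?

123

By the extended Euclidean algorithm:
266 = 2*93 + 80
93 = 1*80 + 13
80 = 6*13 + 2
13 = 6*2 + 1
2 = 2*1 + 0
gcd(93, 266) = 1, so the inverse exists.
Back-substitute for 1:
1 = 1*13 − 6*2
  = −6*80 + 37*13
  = 37*93 − 43*80
  = −43*266 + 123*93
So 93⁻¹ ≡ 123 (mod 266).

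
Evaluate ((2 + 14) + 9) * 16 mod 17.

9

2 + 14 = 16
16 + 9 = 25 ≡ 8 (mod 17)
8 * 16 = 128 ≡ 9 (mod 17)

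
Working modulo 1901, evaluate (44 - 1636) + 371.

44 - 1636 = -1592 ≡ 309 (mod 1901)
309 + 371 = 680

680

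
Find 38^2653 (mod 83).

2653 in binary is 101001011101, i.e. 2653 = 2048 + 512 + 64 + 16 + 8 + 4 + 1.
38^1 ≡ 38 (mod 83)
38^2 ≡ 38^2 = 1444 ≡ 33 (mod 83)
38^4 ≡ 33^2 = 1089 ≡ 10 (mod 83)
38^8 ≡ 10^2 = 100 ≡ 17 (mod 83)
38^16 ≡ 17^2 = 289 ≡ 40 (mod 83)
38^32 ≡ 40^2 = 1600 ≡ 23 (mod 83)
38^64 ≡ 23^2 = 529 ≡ 31 (mod 83)
38^128 ≡ 31^2 = 961 ≡ 48 (mod 83)
38^256 ≡ 48^2 = 2304 ≡ 63 (mod 83)
38^512 ≡ 63^2 = 3969 ≡ 68 (mod 83)
38^1024 ≡ 68^2 = 4624 ≡ 59 (mod 83)
38^2048 ≡ 59^2 = 3481 ≡ 78 (mod 83)
38^2653 = 38^2048 · 38^512 · 38^64 · 38^16 · 38^8 · 38^4 · 38^1 ≡ 78 · 68 · 31 · 40 · 17 · 10 · 38 (mod 83).
Accumulate the product:
78 · 68 = 5304 ≡ 75
75 · 31 = 2325 ≡ 1
1 · 40 = 40
40 · 17 = 680 ≡ 16
16 · 10 = 160 ≡ 77
77 · 38 = 2926 ≡ 21

21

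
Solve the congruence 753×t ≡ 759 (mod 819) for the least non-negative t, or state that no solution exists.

125

gcd(753, 819) = 3, and 3 | 759, so solutions exist.
Divide through by 3: 251×t ≡ 253 mod 273.
251⁻¹ ≡ 62 (mod 273).
t ≡ 62×253 ≡ 125 (mod 273).
The smallest non-negative solution is t = 125.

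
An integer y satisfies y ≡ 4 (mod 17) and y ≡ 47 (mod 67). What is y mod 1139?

17⁻¹ mod 67: 17·4 ≡ 1 (mod 67), so 17⁻¹ ≡ 4.
y = 4 + 17·((47 − 4)·4 mod 67) = 4 + 17·38 = 650.
Check: 650 mod 17 = 4, 650 mod 67 = 47. ✓

650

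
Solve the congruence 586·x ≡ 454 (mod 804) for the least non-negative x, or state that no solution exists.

gcd(586, 804) = 2, and 2 | 454, so solutions exist.
Divide through by 2: 293·x = 227 (mod 402).
293⁻¹ ≡ 59 (mod 402).
x ≡ 59·227 ≡ 127 (mod 402).
The smallest non-negative solution is x = 127.

127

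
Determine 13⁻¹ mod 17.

Run the extended Euclidean algorithm:
17 = 1×13 + 4
13 = 3×4 + 1
4 = 4×1 + 0
gcd(13, 17) = 1, so the inverse exists.
Bézout: 1 = −3×17 + 4×13.
So 13⁻¹ ≡ 4 (mod 17).

4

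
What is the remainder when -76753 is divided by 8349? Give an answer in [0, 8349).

6737

-76753 = -10*8349 + 6737, so -76753 ≡ 6737 (mod 8349).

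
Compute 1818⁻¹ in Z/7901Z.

2977

7901 = 4×1818 + 629
1818 = 2×629 + 560
629 = 1×560 + 69
560 = 8×69 + 8
69 = 8×8 + 5
8 = 1×5 + 3
5 = 1×3 + 2
3 = 1×2 + 1
2 = 2×1 + 0
gcd(1818, 7901) = 1, so the inverse exists.
Bézout: 1 = −685×7901 + 2977×1818.
So 1818⁻¹ ≡ 2977 (mod 7901).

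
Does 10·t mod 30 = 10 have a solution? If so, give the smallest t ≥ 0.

1

gcd(10, 30) = 10, and 10 | 10, so solutions exist.
Divide through by 10: 1·t ≡ 1 mod 3.
1⁻¹ ≡ 1 (mod 3).
t ≡ 1·1 ≡ 1 (mod 3).
The smallest non-negative solution is t = 1.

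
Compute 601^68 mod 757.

Compute successive squares:
68 in binary is 1000100, i.e. 68 = 64 + 4.
601^1 ≡ 601 (mod 757)
601^2 ≡ 601^2 = 361201 ≡ 112 (mod 757)
601^4 ≡ 112^2 = 12544 ≡ 432 (mod 757)
601^8 ≡ 432^2 = 186624 ≡ 402 (mod 757)
601^16 ≡ 402^2 = 161604 ≡ 363 (mod 757)
601^32 ≡ 363^2 = 131769 ≡ 51 (mod 757)
601^64 ≡ 51^2 = 2601 ≡ 330 (mod 757)
601^68 = 601^64 * 601^4 ≡ 330 * 432 (mod 757).
330 * 432 = 142560 ≡ 244 (mod 757).

244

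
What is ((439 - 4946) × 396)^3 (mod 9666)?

5724

439 - 4946 = -4507 ≡ 5159 (mod 9666)
5159 × 396 = 2042964 ≡ 3438 (mod 9666)
(3438)^3 ≡ 5724 (mod 9666)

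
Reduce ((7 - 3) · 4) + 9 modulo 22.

3

7 - 3 = 4
4 · 4 = 16
16 + 9 = 25 ≡ 3 (mod 22)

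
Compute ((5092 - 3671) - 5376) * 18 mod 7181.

620

5092 - 3671 = 1421
1421 - 5376 = -3955 ≡ 3226 (mod 7181)
3226 * 18 = 58068 ≡ 620 (mod 7181)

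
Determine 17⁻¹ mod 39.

39 = 2×17 + 5
17 = 3×5 + 2
5 = 2×2 + 1
2 = 2×1 + 0
gcd(17, 39) = 1, so the inverse exists.
Bézout: 1 = 7×39 − 16×17.
So 17⁻¹ ≡ −16 ≡ 23 (mod 39).

23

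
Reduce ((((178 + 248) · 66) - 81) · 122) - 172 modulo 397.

340

178 + 248 = 426 ≡ 29 (mod 397)
29 · 66 = 1914 ≡ 326 (mod 397)
326 - 81 = 245
245 · 122 = 29890 ≡ 115 (mod 397)
115 - 172 = -57 ≡ 340 (mod 397)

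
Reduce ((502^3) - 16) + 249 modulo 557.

401

(502)^3 ≡ 168 (mod 557)
168 - 16 = 152
152 + 249 = 401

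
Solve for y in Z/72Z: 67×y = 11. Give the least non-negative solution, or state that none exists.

gcd(67, 72) = 1, so a unique solution mod 72 exists.
67⁻¹ ≡ 43 (mod 72).
y ≡ 43×11 ≡ 41 (mod 72).

41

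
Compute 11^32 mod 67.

By square-and-multiply:
11^1 ≡ 11 (mod 67)
11^2 ≡ 11^2 = 121 ≡ 54 (mod 67)
11^4 ≡ 54^2 = 2916 ≡ 35 (mod 67)
11^8 ≡ 35^2 = 1225 ≡ 19 (mod 67)
11^16 ≡ 19^2 = 361 ≡ 26 (mod 67)
11^32 ≡ 26^2 = 676 ≡ 6 (mod 67)
So 11^32 ≡ 6 (mod 67).

6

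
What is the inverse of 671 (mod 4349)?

2262

By the extended Euclidean algorithm:
4349 = 6*671 + 323
671 = 2*323 + 25
323 = 12*25 + 23
25 = 1*23 + 2
23 = 11*2 + 1
2 = 2*1 + 0
gcd(671, 4349) = 1, so the inverse exists.
Bézout: 1 = 322*4349 − 2087*671.
So 671⁻¹ ≡ −2087 ≡ 2262 (mod 4349).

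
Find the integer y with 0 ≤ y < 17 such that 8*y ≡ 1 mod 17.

By the extended Euclidean algorithm:
17 = 2·8 + 1
8 = 8·1 + 0
gcd(8, 17) = 1, so the inverse exists.
Back-substitute for 1:
1 = 1·17 − 2·8
So 8⁻¹ ≡ −2 ≡ 15 (mod 17).

15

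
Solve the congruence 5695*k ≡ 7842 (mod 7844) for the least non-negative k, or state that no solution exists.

2566

gcd(5695, 7844) = 1, so a unique solution mod 7844 exists.
5695⁻¹ ≡ 2639 (mod 7844).
k ≡ 2639*7842 ≡ 2566 (mod 7844).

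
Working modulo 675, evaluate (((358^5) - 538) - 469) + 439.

(358)^5 ≡ 418 (mod 675)
418 - 538 = -120 ≡ 555 (mod 675)
555 - 469 = 86
86 + 439 = 525

525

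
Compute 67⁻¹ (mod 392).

275

Apply the Euclidean algorithm and back-substitute:
392 = 5×67 + 57
67 = 1×57 + 10
57 = 5×10 + 7
10 = 1×7 + 3
7 = 2×3 + 1
3 = 3×1 + 0
gcd(67, 392) = 1, so the inverse exists.
Back-substitute for 1:
1 = 1×7 − 2×3
  = −2×10 + 3×7
  = 3×57 − 17×10
  = −17×67 + 20×57
  = 20×392 − 117×67
So 67⁻¹ ≡ −117 ≡ 275 (mod 392).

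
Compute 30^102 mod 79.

67

Compute successive squares:
30^1 ≡ 30 (mod 79)
30^2 ≡ 30^2 = 900 ≡ 31 (mod 79)
30^4 ≡ 31^2 = 961 ≡ 13 (mod 79)
30^8 ≡ 13^2 = 169 ≡ 11 (mod 79)
30^16 ≡ 11^2 = 121 ≡ 42 (mod 79)
30^32 ≡ 42^2 = 1764 ≡ 26 (mod 79)
30^64 ≡ 26^2 = 676 ≡ 44 (mod 79)
30^102 = 30^64 * 30^32 * 30^4 * 30^2 ≡ 44 * 26 * 13 * 31 (mod 79).
Accumulate the product:
44 * 26 = 1144 ≡ 38
38 * 13 = 494 ≡ 20
20 * 31 = 620 ≡ 67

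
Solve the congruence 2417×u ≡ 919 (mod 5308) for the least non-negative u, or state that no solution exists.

2135

gcd(2417, 5308) = 1, so a unique solution mod 5308 exists.
2417⁻¹ ≡ 3953 (mod 5308).
u ≡ 3953×919 ≡ 2135 (mod 5308).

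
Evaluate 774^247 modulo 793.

240

Using repeated squaring:
247 in binary is 11110111, i.e. 247 = 128 + 64 + 32 + 16 + 4 + 2 + 1.
774^1 ≡ 774 (mod 793)
774^2 ≡ 774^2 = 599076 ≡ 361 (mod 793)
774^4 ≡ 361^2 = 130321 ≡ 269 (mod 793)
774^8 ≡ 269^2 = 72361 ≡ 198 (mod 793)
774^16 ≡ 198^2 = 39204 ≡ 347 (mod 793)
774^32 ≡ 347^2 = 120409 ≡ 666 (mod 793)
774^64 ≡ 666^2 = 443556 ≡ 269 (mod 793)
774^128 ≡ 269^2 = 72361 ≡ 198 (mod 793)
774^247 = 774^128 × 774^64 × 774^32 × 774^16 × 774^4 × 774^2 × 774^1 ≡ 198 × 269 × 666 × 347 × 269 × 361 × 774 (mod 793).
Accumulate the product:
198 × 269 = 53262 ≡ 131
131 × 666 = 87246 ≡ 16
16 × 347 = 5552 ≡ 1
1 × 269 = 269
269 × 361 = 97109 ≡ 363
363 × 774 = 280962 ≡ 240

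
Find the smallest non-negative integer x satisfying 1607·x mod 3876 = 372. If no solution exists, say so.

gcd(1607, 3876) = 1, so a unique solution mod 3876 exists.
1607⁻¹ ≡ 767 (mod 3876).
x ≡ 767·372 ≡ 2376 (mod 3876).

2376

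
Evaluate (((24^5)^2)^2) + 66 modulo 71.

(24)^5 ≡ 45 (mod 71)
(45)^2 ≡ 37 (mod 71)
(37)^2 ≡ 20 (mod 71)
20 + 66 = 86 ≡ 15 (mod 71)

15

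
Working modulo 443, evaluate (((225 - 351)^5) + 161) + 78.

225 - 351 = -126 ≡ 317 (mod 443)
(317)^5 ≡ 241 (mod 443)
241 + 161 = 402
402 + 78 = 480 ≡ 37 (mod 443)

37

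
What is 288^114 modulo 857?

317

114 in binary is 1110010, i.e. 114 = 64 + 32 + 16 + 2.
288^1 ≡ 288 (mod 857)
288^2 ≡ 288^2 = 82944 ≡ 672 (mod 857)
288^4 ≡ 672^2 = 451584 ≡ 802 (mod 857)
288^8 ≡ 802^2 = 643204 ≡ 454 (mod 857)
288^16 ≡ 454^2 = 206116 ≡ 436 (mod 857)
288^32 ≡ 436^2 = 190096 ≡ 699 (mod 857)
288^64 ≡ 699^2 = 488601 ≡ 111 (mod 857)
288^114 = 288^64 · 288^32 · 288^16 · 288^2 ≡ 111 · 699 · 436 · 672 (mod 857).
Accumulate the product:
111 · 699 = 77589 ≡ 459
459 · 436 = 200124 ≡ 443
443 · 672 = 297696 ≡ 317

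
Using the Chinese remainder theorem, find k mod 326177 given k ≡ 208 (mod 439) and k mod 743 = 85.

439⁻¹ mod 743: 439×721 ≡ 1 (mod 743), so 439⁻¹ ≡ 721.
k = 208 + 439×((85 − 208)×721 mod 743) = 208 + 439×477 = 209611.
Check: 209611 mod 439 = 208, 209611 mod 743 = 85. ✓

209611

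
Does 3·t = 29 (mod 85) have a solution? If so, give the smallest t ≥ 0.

38

gcd(3, 85) = 1, so a unique solution mod 85 exists.
3⁻¹ ≡ 57 (mod 85).
t ≡ 57·29 ≡ 38 (mod 85).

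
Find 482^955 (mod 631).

206

955 in binary is 1110111011, i.e. 955 = 512 + 256 + 128 + 32 + 16 + 8 + 2 + 1.
482^1 ≡ 482 (mod 631)
482^2 ≡ 482^2 = 232324 ≡ 116 (mod 631)
482^4 ≡ 116^2 = 13456 ≡ 205 (mod 631)
482^8 ≡ 205^2 = 42025 ≡ 379 (mod 631)
482^16 ≡ 379^2 = 143641 ≡ 404 (mod 631)
482^32 ≡ 404^2 = 163216 ≡ 418 (mod 631)
482^64 ≡ 418^2 = 174724 ≡ 568 (mod 631)
482^128 ≡ 568^2 = 322624 ≡ 183 (mod 631)
482^256 ≡ 183^2 = 33489 ≡ 46 (mod 631)
482^512 ≡ 46^2 = 2116 ≡ 223 (mod 631)
482^955 = 482^512 · 482^256 · 482^128 · 482^32 · 482^16 · 482^8 · 482^2 · 482^1 ≡ 223 · 46 · 183 · 418 · 404 · 379 · 116 · 482 (mod 631).
Accumulate the product:
223 · 46 = 10258 ≡ 162
162 · 183 = 29646 ≡ 620
620 · 418 = 259160 ≡ 450
450 · 404 = 181800 ≡ 72
72 · 379 = 27288 ≡ 155
155 · 116 = 17980 ≡ 312
312 · 482 = 150384 ≡ 206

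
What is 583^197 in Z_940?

197 in binary is 11000101, i.e. 197 = 128 + 64 + 4 + 1.
583^1 ≡ 583 (mod 940)
583^2 ≡ 583^2 = 339889 ≡ 549 (mod 940)
583^4 ≡ 549^2 = 301401 ≡ 601 (mod 940)
583^8 ≡ 601^2 = 361201 ≡ 241 (mod 940)
583^16 ≡ 241^2 = 58081 ≡ 741 (mod 940)
583^32 ≡ 741^2 = 549081 ≡ 121 (mod 940)
583^64 ≡ 121^2 = 14641 ≡ 541 (mod 940)
583^128 ≡ 541^2 = 292681 ≡ 341 (mod 940)
583^197 = 583^128 · 583^64 · 583^4 · 583^1 ≡ 341 · 541 · 601 · 583 (mod 940).
Accumulate the product:
341 · 541 = 184481 ≡ 241
241 · 601 = 144841 ≡ 81
81 · 583 = 47223 ≡ 223

223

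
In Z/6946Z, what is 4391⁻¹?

6405

6946 = 1·4391 + 2555
4391 = 1·2555 + 1836
2555 = 1·1836 + 719
1836 = 2·719 + 398
719 = 1·398 + 321
398 = 1·321 + 77
321 = 4·77 + 13
77 = 5·13 + 12
13 = 1·12 + 1
12 = 12·1 + 0
gcd(4391, 6946) = 1, so the inverse exists.
Back-substitute for 1:
1 = 1·13 − 1·12
  = −1·77 + 6·13
  = 6·321 − 25·77
  = −25·398 + 31·321
  = 31·719 − 56·398
  = −56·1836 + 143·719
  = 143·2555 − 199·1836
  = −199·4391 + 342·2555
  = 342·6946 − 541·4391
So 4391⁻¹ ≡ −541 ≡ 6405 (mod 6946).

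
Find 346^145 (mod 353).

7

By square-and-multiply:
346^1 ≡ 346 (mod 353)
346^2 ≡ 346^2 = 119716 ≡ 49 (mod 353)
346^4 ≡ 49^2 = 2401 ≡ 283 (mod 353)
346^8 ≡ 283^2 = 80089 ≡ 311 (mod 353)
346^16 ≡ 311^2 = 96721 ≡ 352 (mod 353)
346^32 ≡ 352^2 = 123904 ≡ 1 (mod 353)
346^64 ≡ 1^2 = 1 (mod 353)
346^128 ≡ 1^2 = 1 (mod 353)
346^145 = 346^128 · 346^16 · 346^1 ≡ 1 · 352 · 346 (mod 353).
Accumulate the product:
1 · 352 = 352
352 · 346 = 121792 ≡ 7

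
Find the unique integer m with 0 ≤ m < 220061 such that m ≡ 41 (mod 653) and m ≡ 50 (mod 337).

653⁻¹ mod 337: 653*16 ≡ 1 (mod 337), so 653⁻¹ ≡ 16.
m = 41 + 653*((50 − 41)*16 mod 337) = 41 + 653*144 = 94073.

94073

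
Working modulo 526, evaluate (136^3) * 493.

116

(136)^3 ≡ 124 (mod 526)
124 * 493 = 61132 ≡ 116 (mod 526)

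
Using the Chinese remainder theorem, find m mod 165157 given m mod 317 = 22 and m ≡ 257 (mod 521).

144574

317⁻¹ mod 521: 317·166 ≡ 1 (mod 521), so 317⁻¹ ≡ 166.
m = 22 + 317·((257 − 22)·166 mod 521) = 22 + 317·456 = 144574.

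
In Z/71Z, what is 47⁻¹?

68

71 = 1×47 + 24
47 = 1×24 + 23
24 = 1×23 + 1
23 = 23×1 + 0
gcd(47, 71) = 1, so the inverse exists.
Back-substitute for 1:
1 = 1×24 − 1×23
  = −1×47 + 2×24
  = 2×71 − 3×47
So 47⁻¹ ≡ −3 ≡ 68 (mod 71).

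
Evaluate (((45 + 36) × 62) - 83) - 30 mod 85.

45 + 36 = 81
81 × 62 = 5022 ≡ 7 (mod 85)
7 - 83 = -76 ≡ 9 (mod 85)
9 - 30 = -21 ≡ 64 (mod 85)

64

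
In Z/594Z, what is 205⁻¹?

By the extended Euclidean algorithm:
594 = 2*205 + 184
205 = 1*184 + 21
184 = 8*21 + 16
21 = 1*16 + 5
16 = 3*5 + 1
5 = 5*1 + 0
gcd(205, 594) = 1, so the inverse exists.
Bézout: 1 = 39*594 − 113*205.
So 205⁻¹ ≡ −113 ≡ 481 (mod 594).

481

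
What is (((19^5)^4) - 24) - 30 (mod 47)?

(19)^5 ≡ 45 (mod 47)
(45)^4 ≡ 16 (mod 47)
16 - 24 = -8 ≡ 39 (mod 47)
39 - 30 = 9

9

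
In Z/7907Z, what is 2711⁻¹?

35

By the extended Euclidean algorithm:
7907 = 2·2711 + 2485
2711 = 1·2485 + 226
2485 = 10·226 + 225
226 = 1·225 + 1
225 = 225·1 + 0
gcd(2711, 7907) = 1, so the inverse exists.
Back-substitute for 1:
1 = 1·226 − 1·225
  = −1·2485 + 11·226
  = 11·2711 − 12·2485
  = −12·7907 + 35·2711
So 2711⁻¹ ≡ 35 (mod 7907).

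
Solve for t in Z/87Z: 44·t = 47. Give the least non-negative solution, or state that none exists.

gcd(44, 87) = 1, so a unique solution mod 87 exists.
44⁻¹ ≡ 2 (mod 87).
t ≡ 2·47 ≡ 7 (mod 87).

7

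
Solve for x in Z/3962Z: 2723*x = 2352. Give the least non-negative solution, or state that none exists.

gcd(2723, 3962) = 7, and 7 | 2352, so solutions exist.
Divide through by 7: 389*x mod 566 = 336.
389⁻¹ ≡ 275 (mod 566).
x ≡ 275*336 ≡ 142 (mod 566).
The smallest non-negative solution is x = 142.

142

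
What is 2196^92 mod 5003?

1513

92 in binary is 1011100, i.e. 92 = 64 + 16 + 8 + 4.
2196^1 ≡ 2196 (mod 5003)
2196^2 ≡ 2196^2 = 4822416 ≡ 4527 (mod 5003)
2196^4 ≡ 4527^2 = 20493729 ≡ 1441 (mod 5003)
2196^8 ≡ 1441^2 = 2076481 ≡ 236 (mod 5003)
2196^16 ≡ 236^2 = 55696 ≡ 663 (mod 5003)
2196^32 ≡ 663^2 = 439569 ≡ 4308 (mod 5003)
2196^64 ≡ 4308^2 = 18558864 ≡ 2737 (mod 5003)
2196^92 = 2196^64 × 2196^16 × 2196^8 × 2196^4 ≡ 2737 × 663 × 236 × 1441 (mod 5003).
Accumulate the product:
2737 × 663 = 1814631 ≡ 3545
3545 × 236 = 836620 ≡ 1119
1119 × 1441 = 1612479 ≡ 1513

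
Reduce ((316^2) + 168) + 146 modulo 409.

374

(316)^2 ≡ 60 (mod 409)
60 + 168 = 228
228 + 146 = 374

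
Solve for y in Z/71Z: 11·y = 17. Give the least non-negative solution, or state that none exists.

8

gcd(11, 71) = 1, so a unique solution mod 71 exists.
11⁻¹ ≡ 13 (mod 71).
y ≡ 13·17 ≡ 8 (mod 71).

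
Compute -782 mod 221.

-782 = -4*221 + 102, so -782 ≡ 102 (mod 221).

102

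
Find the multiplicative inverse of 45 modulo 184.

45

Run the extended Euclidean algorithm:
184 = 4×45 + 4
45 = 11×4 + 1
4 = 4×1 + 0
gcd(45, 184) = 1, so the inverse exists.
Back-substitute for 1:
1 = 1×45 − 11×4
  = −11×184 + 45×45
So 45⁻¹ ≡ 45 (mod 184).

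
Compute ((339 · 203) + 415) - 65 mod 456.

311

339 · 203 = 68817 ≡ 417 (mod 456)
417 + 415 = 832 ≡ 376 (mod 456)
376 - 65 = 311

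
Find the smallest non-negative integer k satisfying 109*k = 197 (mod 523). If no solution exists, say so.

21

gcd(109, 523) = 1, so a unique solution mod 523 exists.
109⁻¹ ≡ 24 (mod 523).
k ≡ 24*197 ≡ 21 (mod 523).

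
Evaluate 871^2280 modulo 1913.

By square-and-multiply:
871^1 ≡ 871 (mod 1913)
871^2 ≡ 871^2 = 758641 ≡ 1093 (mod 1913)
871^4 ≡ 1093^2 = 1194649 ≡ 937 (mod 1913)
871^8 ≡ 937^2 = 877969 ≡ 1815 (mod 1913)
871^16 ≡ 1815^2 = 3294225 ≡ 39 (mod 1913)
871^32 ≡ 39^2 = 1521 (mod 1913)
871^64 ≡ 1521^2 = 2313441 ≡ 624 (mod 1913)
871^128 ≡ 624^2 = 389376 ≡ 1037 (mod 1913)
871^256 ≡ 1037^2 = 1075369 ≡ 263 (mod 1913)
871^512 ≡ 263^2 = 69169 ≡ 301 (mod 1913)
871^1024 ≡ 301^2 = 90601 ≡ 690 (mod 1913)
871^2048 ≡ 690^2 = 476100 ≡ 1676 (mod 1913)
871^2280 = 871^2048 · 871^128 · 871^64 · 871^32 · 871^8 ≡ 1676 · 1037 · 624 · 1521 · 1815 (mod 1913).
Accumulate the product:
1676 · 1037 = 1738012 ≡ 1008
1008 · 624 = 628992 ≡ 1528
1528 · 1521 = 2324088 ≡ 1706
1706 · 1815 = 3096390 ≡ 1156

1156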